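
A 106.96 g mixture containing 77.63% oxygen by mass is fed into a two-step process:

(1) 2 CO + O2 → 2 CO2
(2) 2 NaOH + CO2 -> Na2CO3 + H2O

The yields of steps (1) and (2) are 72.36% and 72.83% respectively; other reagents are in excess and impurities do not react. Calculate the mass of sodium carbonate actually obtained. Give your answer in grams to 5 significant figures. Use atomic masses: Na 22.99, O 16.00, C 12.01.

289.87 g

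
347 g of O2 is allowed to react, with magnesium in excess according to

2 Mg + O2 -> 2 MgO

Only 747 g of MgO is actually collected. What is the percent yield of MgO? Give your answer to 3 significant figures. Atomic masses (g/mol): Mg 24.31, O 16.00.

M(O2) = 2(16.00) = 32.00 g/mol.
M(MgO) = 24.31 + 16.00 = 40.31 g/mol.
n(O2) = 347.0 g / 32.00 g/mol = 10.84 mol.
From the equation the O2:MgO mole ratio is 1:2, so n(MgO) = 10.84 × 2/1 = 21.69 mol.
Mass of MgO = 21.69 mol × 40.31 g/mol = 874.2 g.
This is the theoretical yield. Percent yield = 747 g / 874.2 g × 100% = 85.45%.

85.4 %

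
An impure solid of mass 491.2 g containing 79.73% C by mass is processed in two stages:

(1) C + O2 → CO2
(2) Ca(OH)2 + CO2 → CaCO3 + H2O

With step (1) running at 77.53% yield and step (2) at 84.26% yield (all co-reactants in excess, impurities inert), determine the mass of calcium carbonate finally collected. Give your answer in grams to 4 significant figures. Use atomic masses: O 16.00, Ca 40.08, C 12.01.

2132 g

Pure C = 491.2 × 0.7973 = 391.63 g.
M(C) = 12.01 g/mol.
M(CaCO3) = 40.08 + 12.01 + 3(16.00) = 100.09 g/mol.
n(C) = 391.63 / 12.01 = 32.609 mol.
Step 1 (C:CO2 = 1:1): theoretical n(CO2) = 32.609 mol; at 77.53% yield, n(CO2) = 25.282 mol.
Step 2 (CO2:CaCO3 = 1:1): theoretical n(CaCO3) = 25.282 mol, so theoretical mass = 25.282 × 100.09 = 2530.4 g.
At 84.26% yield, actual mass of CaCO3 = 2530.4 × 0.8426 = 2132.2 g.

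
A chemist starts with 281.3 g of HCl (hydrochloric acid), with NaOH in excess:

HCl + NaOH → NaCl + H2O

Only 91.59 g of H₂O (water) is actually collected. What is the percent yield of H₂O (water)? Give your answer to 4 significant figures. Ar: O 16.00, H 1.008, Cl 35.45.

M(HCl) = 1.008 + 35.45 = 36.458 g/mol.
M(H2O) = 2(1.008) + 16.00 = 18.016 g/mol.
n(HCl) = 281.30 g / 36.458 g/mol = 7.7157 mol.
From the equation the HCl:H2O mole ratio is 1:1, so n(H2O) = 7.7157 × 1/1 = 7.7157 mol.
Mass of H2O = 7.7157 mol × 18.016 g/mol = 139.01 g.
This is the theoretical yield. Percent yield = 91.59 g / 139.01 g × 100% = 65.889%.

65.89 %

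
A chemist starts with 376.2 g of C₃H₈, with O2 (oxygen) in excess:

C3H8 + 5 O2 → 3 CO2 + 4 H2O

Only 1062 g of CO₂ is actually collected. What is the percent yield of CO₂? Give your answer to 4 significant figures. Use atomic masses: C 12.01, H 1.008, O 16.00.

M(C3H8) = 3(12.01) + 8(1.008) = 44.094 g/mol.
M(CO2) = 12.01 + 2(16.00) = 44.01 g/mol.
n(C3H8) = 376.20 g / 44.094 g/mol = 8.5318 mol.
From the equation the C3H8:CO2 mole ratio is 1:3, so n(CO2) = 8.5318 × 3/1 = 25.595 mol.
Mass of CO2 = 25.595 mol × 44.01 g/mol = 1126.4 g.
This is the theoretical yield. Percent yield = 1062 g / 1126.4 g × 100% = 94.278%.

94.28 %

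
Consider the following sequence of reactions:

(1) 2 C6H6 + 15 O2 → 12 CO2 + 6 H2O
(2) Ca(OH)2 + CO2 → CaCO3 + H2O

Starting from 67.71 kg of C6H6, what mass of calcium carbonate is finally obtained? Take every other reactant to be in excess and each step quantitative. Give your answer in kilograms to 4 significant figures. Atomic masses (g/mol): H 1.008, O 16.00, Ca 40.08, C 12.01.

M(C6H6) = 6(12.01) + 6(1.008) = 78.108 g/mol.
M(CaCO3) = 40.08 + 12.01 + 3(16.00) = 100.09 g/mol.
67.71 kg = 67710 g.
n(C6H6) = 67710 / 78.108 = 866.88 mol.
Step 1 gives a 2:12 ratio of C6H6 to CO2, so n(CO2) = 5201.3 mol.
In step 2 the CO2:CaCO3 ratio is 1:1, so n(CaCO3) = 5201.3 mol.
Mass of CaCO3 = 5201.3 × 100.09 = 520590 g = 520.6 kg.

520.6 kg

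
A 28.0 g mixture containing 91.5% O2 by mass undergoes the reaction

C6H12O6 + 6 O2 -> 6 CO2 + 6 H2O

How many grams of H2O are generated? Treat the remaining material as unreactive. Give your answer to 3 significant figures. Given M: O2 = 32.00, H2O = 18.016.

Mass of pure O2 = 28.0 g × 0.915 = 25.62 g.
n(O2) = 25.62 g / 32.00 g/mol = 0.8006 mol.
From the equation the O2:H2O mole ratio is 6:6, so n(H2O) = 0.8006 × 6/6 = 0.8006 mol.
Mass of H2O = 0.8006 mol × 18.016 g/mol = 14.42 g.

14.4 g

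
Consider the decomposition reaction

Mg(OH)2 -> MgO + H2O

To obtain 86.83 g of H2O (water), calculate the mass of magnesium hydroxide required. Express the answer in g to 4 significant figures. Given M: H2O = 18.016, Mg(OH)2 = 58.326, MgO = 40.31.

n(H2O) = 86.830 g / 18.016 g/mol = 4.8196 mol.
From the equation the H2O:Mg(OH)2 mole ratio is 1:1, so n(Mg(OH)2) = 4.8196 × 1/1 = 4.8196 mol.
Mass of Mg(OH)2 = 4.8196 mol × 58.326 g/mol = 281.11 g.

281.1 g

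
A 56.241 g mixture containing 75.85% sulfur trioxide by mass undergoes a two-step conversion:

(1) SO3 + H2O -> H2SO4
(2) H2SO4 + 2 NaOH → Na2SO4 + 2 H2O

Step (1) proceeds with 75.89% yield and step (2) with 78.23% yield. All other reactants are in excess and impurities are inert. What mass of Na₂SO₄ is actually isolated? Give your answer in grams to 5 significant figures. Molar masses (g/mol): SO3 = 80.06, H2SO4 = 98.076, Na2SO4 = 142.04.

44.933 g

Pure SO3 = 56.241 × 0.7585 = 42.6588 g.
n(SO3) = 42.6588 / 80.06 = 0.532835 mol.
Step 1 (SO3:H2SO4 = 1:1): theoretical n(H2SO4) = 0.532835 mol; at 75.89% yield, n(H2SO4) = 0.404369 mol.
Step 2 (H2SO4:Na2SO4 = 1:1): theoretical n(Na2SO4) = 0.404369 mol, so theoretical mass = 0.404369 × 142.04 = 57.4365 g.
At 78.23% yield, actual mass of Na2SO4 = 57.4365 × 0.7823 = 44.9326 g.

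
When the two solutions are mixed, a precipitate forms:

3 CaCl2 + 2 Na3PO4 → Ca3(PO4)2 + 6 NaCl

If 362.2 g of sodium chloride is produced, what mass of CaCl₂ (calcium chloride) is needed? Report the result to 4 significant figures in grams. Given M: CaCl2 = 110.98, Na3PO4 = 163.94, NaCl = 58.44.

343.9 g

n(NaCl) = 362.20 g / 58.44 g/mol = 6.1978 mol.
From the equation the NaCl:CaCl2 mole ratio is 6:3, so n(CaCl2) = 6.1978 × 3/6 = 3.0989 mol.
Mass of CaCl2 = 3.0989 mol × 110.98 g/mol = 343.92 g.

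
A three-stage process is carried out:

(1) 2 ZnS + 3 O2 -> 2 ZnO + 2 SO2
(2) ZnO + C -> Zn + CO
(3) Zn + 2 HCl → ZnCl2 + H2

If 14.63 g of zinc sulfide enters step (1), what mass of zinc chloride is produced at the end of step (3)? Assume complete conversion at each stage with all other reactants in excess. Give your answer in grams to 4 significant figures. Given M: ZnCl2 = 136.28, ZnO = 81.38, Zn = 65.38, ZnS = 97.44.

20.46 g

n(ZnS) = 14.63 / 97.44 = 0.15014 mol.
Reaction (1): ZnS→ZnO ratio 2:2 ⇒ n(ZnO) = 0.15014 mol.
Reaction (2): ZnO→Zn ratio 1:1 ⇒ n(Zn) = 0.15014 mol.
Reaction (3): Zn→ZnCl2 ratio 1:1 ⇒ n(ZnCl2) = 0.15014 mol.
Mass of ZnCl2 = 0.15014 × 136.28 = 20.462 g.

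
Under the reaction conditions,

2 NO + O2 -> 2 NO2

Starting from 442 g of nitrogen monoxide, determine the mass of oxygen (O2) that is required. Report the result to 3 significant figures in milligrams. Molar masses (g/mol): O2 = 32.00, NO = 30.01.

236000 mg

n(NO) = 442.0 g / 30.01 g/mol = 14.73 mol.
From the equation the NO:O2 mole ratio is 2:1, so n(O2) = 14.73 × 1/2 = 7.364 mol.
Mass of O2 = 7.364 mol × 32.00 g/mol = 235.7 g.
Converting to mg: 235.7 g = 236000 mg.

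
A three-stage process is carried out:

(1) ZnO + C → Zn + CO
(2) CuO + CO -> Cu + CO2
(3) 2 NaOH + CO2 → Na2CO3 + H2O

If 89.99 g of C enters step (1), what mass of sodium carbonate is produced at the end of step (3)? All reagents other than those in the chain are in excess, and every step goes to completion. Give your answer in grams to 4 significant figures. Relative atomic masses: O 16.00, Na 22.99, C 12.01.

794.2 g

M(C) = 12.01 g/mol.
M(Na2CO3) = 2(22.99) + 12.01 + 3(16.00) = 105.99 g/mol.
n(C) = 89.99 / 12.01 = 7.4929 mol.
Reaction (1): C→CO ratio 1:1 ⇒ n(CO) = 7.4929 mol.
Reaction (2): CO→CO2 ratio 1:1 ⇒ n(CO2) = 7.4929 mol.
Reaction (3): CO2→Na2CO3 ratio 1:1 ⇒ n(Na2CO3) = 7.4929 mol.
Mass of Na2CO3 = 7.4929 × 105.99 = 794.17 g.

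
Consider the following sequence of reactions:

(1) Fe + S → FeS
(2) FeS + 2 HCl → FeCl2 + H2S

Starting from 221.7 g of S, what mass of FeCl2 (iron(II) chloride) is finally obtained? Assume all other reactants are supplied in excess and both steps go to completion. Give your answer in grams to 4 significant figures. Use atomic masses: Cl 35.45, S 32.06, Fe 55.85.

M(S) = 32.06 g/mol.
M(FeCl2) = 55.85 + 2(35.45) = 126.75 g/mol.
n(S) = 221.70 / 32.06 = 6.9152 mol.
Step 1 gives a 1:1 ratio of S to FeS, so n(FeS) = 6.9152 mol.
In step 2 the FeS:FeCl2 ratio is 1:1, so n(FeCl2) = 6.9152 mol.
Mass of FeCl2 = 6.9152 × 126.75 = 876.50 g.

876.5 g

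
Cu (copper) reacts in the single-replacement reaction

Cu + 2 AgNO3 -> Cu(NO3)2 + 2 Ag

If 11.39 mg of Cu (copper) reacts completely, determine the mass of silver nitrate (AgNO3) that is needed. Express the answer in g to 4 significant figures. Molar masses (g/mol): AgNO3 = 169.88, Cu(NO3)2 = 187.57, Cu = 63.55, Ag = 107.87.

0.06089 g

Convert: 11.39 mg = 0.011390 g.
n(Cu) = 0.011390 g / 63.55 g/mol = 0.00017923 mol.
From the equation the Cu:AgNO3 mole ratio is 1:2, so n(AgNO3) = 0.00017923 × 2/1 = 0.00035846 mol.
Mass of AgNO3 = 0.00035846 mol × 169.88 g/mol = 0.060895 g.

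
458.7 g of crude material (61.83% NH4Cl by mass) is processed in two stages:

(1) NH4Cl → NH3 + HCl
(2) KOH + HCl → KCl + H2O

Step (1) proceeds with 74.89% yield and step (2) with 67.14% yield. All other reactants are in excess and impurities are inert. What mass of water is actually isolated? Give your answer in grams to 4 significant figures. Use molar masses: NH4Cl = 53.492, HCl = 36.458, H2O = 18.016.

48.03 g

Pure NH4Cl = 458.7 × 0.6183 = 283.61 g.
n(NH4Cl) = 283.61 / 53.492 = 5.3020 mol.
Step 1 (NH4Cl:HCl = 1:1): theoretical n(HCl) = 5.3020 mol; at 74.89% yield, n(HCl) = 3.9707 mol.
Step 2 (HCl:H2O = 1:1): theoretical n(H2O) = 3.9707 mol, so theoretical mass = 3.9707 × 18.016 = 71.535 g.
At 67.14% yield, actual mass of H2O = 71.535 × 0.6714 = 48.029 g.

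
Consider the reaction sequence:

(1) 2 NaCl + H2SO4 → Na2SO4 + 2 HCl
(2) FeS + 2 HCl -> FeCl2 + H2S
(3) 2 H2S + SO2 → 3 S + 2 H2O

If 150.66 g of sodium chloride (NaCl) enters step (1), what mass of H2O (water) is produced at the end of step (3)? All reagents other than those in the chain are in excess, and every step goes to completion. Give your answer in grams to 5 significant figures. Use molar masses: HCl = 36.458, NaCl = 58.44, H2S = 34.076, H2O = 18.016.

23.223 g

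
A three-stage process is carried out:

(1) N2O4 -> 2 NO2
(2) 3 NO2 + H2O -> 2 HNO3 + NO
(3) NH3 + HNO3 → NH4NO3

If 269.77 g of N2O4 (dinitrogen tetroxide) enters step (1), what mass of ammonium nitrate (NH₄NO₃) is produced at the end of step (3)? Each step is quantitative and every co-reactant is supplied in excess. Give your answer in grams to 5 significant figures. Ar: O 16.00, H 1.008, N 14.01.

312.91 g

M(N2O4) = 2(14.01) + 4(16.00) = 92.02 g/mol.
M(NH4NO3) = 2(14.01) + 4(1.008) + 3(16.00) = 80.052 g/mol.
n(N2O4) = 269.77 / 92.02 = 2.93165 mol.
Reaction (1): N2O4→NO2 ratio 1:2 ⇒ n(NO2) = 5.86329 mol.
Reaction (2): NO2→HNO3 ratio 3:2 ⇒ n(HNO3) = 3.90886 mol.
Reaction (3): HNO3→NH4NO3 ratio 1:1 ⇒ n(NH4NO3) = 3.90886 mol.
Mass of NH4NO3 = 3.90886 × 80.052 = 312.912 g.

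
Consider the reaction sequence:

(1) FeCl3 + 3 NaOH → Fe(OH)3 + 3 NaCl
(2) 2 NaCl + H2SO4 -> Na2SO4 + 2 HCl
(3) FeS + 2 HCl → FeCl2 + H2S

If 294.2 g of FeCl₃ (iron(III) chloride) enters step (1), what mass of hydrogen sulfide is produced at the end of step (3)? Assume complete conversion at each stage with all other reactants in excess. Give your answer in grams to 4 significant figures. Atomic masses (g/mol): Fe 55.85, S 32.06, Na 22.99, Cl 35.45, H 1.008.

92.71 g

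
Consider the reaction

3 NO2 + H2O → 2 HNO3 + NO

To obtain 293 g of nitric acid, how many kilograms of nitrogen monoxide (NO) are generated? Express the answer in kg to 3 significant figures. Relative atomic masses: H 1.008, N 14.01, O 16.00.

0.0698 kg

M(HNO3) = 1.008 + 14.01 + 3(16.00) = 63.018 g/mol.
M(NO) = 14.01 + 16.00 = 30.01 g/mol.
n(HNO3) = 293.0 g / 63.018 g/mol = 4.649 mol.
From the equation the HNO3:NO mole ratio is 2:1, so n(NO) = 4.649 × 1/2 = 2.325 mol.
Mass of NO = 2.325 mol × 30.01 g/mol = 69.77 g.
Converting to kg: 69.77 g = 0.0698 kg.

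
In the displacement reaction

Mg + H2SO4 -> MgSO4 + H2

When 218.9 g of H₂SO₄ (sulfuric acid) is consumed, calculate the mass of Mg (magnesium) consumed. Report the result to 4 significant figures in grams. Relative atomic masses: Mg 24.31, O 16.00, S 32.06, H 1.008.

54.26 g

M(H2SO4) = 2(1.008) + 32.06 + 4(16.00) = 98.076 g/mol.
M(Mg) = 24.31 g/mol.
n(H2SO4) = 218.90 g / 98.076 g/mol = 2.2319 mol.
From the equation the H2SO4:Mg mole ratio is 1:1, so n(Mg) = 2.2319 × 1/1 = 2.2319 mol.
Mass of Mg = 2.2319 mol × 24.31 g/mol = 54.259 g.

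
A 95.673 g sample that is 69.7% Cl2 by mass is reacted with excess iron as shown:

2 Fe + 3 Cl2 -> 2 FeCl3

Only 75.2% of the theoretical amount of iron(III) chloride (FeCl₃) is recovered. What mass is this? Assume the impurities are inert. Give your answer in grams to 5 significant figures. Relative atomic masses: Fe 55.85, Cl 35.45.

Pure Cl2 available = 95.673 g × 0.697 = 66.6841 g.
M(Cl2) = 2(35.45) = 70.90 g/mol.
M(FeCl3) = 55.85 + 3(35.45) = 162.20 g/mol.
n(Cl2) = 66.6841 g / 70.90 g/mol = 0.940537 mol.
From the equation the Cl2:FeCl3 mole ratio is 3:2, so n(FeCl3) = 0.940537 × 2/3 = 0.627025 mol.
Mass of FeCl3 = 0.627025 mol × 162.20 g/mol = 101.703 g.
Actual mass collected = 101.703 g × 0.752 = 76.4810 g.

76.481 g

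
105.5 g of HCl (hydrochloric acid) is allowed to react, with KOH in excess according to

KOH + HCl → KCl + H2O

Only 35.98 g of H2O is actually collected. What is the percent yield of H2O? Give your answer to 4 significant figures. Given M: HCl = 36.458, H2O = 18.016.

69.01 %

n(HCl) = 105.50 g / 36.458 g/mol = 2.8937 mol.
From the equation the HCl:H2O mole ratio is 1:1, so n(H2O) = 2.8937 × 1/1 = 2.8937 mol.
Mass of H2O = 2.8937 mol × 18.016 g/mol = 52.134 g.
This is the theoretical yield. Percent yield = 35.98 g / 52.134 g × 100% = 69.015%.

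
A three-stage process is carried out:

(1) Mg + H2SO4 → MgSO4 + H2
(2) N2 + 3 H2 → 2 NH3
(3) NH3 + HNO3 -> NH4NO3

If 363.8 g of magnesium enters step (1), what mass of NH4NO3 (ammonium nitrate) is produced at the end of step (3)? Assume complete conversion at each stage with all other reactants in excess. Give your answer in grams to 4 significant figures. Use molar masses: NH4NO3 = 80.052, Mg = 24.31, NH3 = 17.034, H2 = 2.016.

798.7 g

n(Mg) = 363.8 / 24.31 = 14.965 mol.
Reaction (1): Mg→H2 ratio 1:1 ⇒ n(H2) = 14.965 mol.
Reaction (2): H2→NH3 ratio 3:2 ⇒ n(NH3) = 9.9767 mol.
Reaction (3): NH3→NH4NO3 ratio 1:1 ⇒ n(NH4NO3) = 9.9767 mol.
Mass of NH4NO3 = 9.9767 × 80.052 = 798.65 g.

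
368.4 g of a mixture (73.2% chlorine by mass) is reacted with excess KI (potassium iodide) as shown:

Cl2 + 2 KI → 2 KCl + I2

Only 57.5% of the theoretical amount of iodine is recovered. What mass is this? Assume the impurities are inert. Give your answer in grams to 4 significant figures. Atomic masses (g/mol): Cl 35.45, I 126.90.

Pure Cl2 available = 368.4 g × 0.732 = 269.67 g.
M(Cl2) = 2(35.45) = 70.90 g/mol.
M(I2) = 2(126.90) = 253.80 g/mol.
n(Cl2) = 269.67 g / 70.90 g/mol = 3.8035 mol.
From the equation the Cl2:I2 mole ratio is 1:1, so n(I2) = 3.8035 × 1/1 = 3.8035 mol.
Mass of I2 = 3.8035 mol × 253.80 g/mol = 965.33 g.
Actual mass collected = 965.33 g × 0.575 = 555.07 g.

555.1 g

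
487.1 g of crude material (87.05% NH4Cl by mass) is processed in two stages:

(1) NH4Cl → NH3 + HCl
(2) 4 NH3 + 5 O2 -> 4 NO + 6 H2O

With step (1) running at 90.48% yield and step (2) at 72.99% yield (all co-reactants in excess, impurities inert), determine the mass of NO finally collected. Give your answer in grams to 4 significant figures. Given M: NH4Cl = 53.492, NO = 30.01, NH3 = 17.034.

157.1 g

Pure NH4Cl = 487.1 × 0.8705 = 424.02 g.
n(NH4Cl) = 424.02 / 53.492 = 7.9268 mol.
Step 1 (NH4Cl:NH3 = 1:1): theoretical n(NH3) = 7.9268 mol; at 90.48% yield, n(NH3) = 7.1722 mol.
Step 2 (NH3:NO = 4:4): theoretical n(NO) = 7.1722 mol, so theoretical mass = 7.1722 × 30.01 = 215.24 g.
At 72.99% yield, actual mass of NO = 215.24 × 0.7299 = 157.10 g.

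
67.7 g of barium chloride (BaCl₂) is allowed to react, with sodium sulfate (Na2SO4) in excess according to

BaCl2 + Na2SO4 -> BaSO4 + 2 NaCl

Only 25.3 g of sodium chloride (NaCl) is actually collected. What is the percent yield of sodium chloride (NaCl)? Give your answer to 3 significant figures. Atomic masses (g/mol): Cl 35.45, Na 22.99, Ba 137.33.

M(BaCl2) = 137.33 + 2(35.45) = 208.23 g/mol.
M(NaCl) = 22.99 + 35.45 = 58.44 g/mol.
n(BaCl2) = 67.70 g / 208.23 g/mol = 0.3251 mol.
From the equation the BaCl2:NaCl mole ratio is 1:2, so n(NaCl) = 0.3251 × 2/1 = 0.6502 mol.
Mass of NaCl = 0.6502 mol × 58.44 g/mol = 38.00 g.
This is the theoretical yield. Percent yield = 25.3 g / 38.00 g × 100% = 66.58%.

66.6 %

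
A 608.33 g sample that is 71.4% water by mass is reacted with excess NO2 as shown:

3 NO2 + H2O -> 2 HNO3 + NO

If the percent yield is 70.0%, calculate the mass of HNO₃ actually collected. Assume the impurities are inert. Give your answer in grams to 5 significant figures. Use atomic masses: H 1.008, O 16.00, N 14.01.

2127.0 g

Pure H2O available = 608.33 g × 0.714 = 434.348 g.
M(H2O) = 2(1.008) + 16.00 = 18.016 g/mol.
M(HNO3) = 1.008 + 14.01 + 3(16.00) = 63.018 g/mol.
n(H2O) = 434.348 g / 18.016 g/mol = 24.1090 mol.
From the equation the H2O:HNO3 mole ratio is 1:2, so n(HNO3) = 24.1090 × 2/1 = 48.2180 mol.
Mass of HNO3 = 48.2180 mol × 63.018 g/mol = 3038.60 g.
Actual mass collected = 3038.60 g × 0.700 = 2127.02 g.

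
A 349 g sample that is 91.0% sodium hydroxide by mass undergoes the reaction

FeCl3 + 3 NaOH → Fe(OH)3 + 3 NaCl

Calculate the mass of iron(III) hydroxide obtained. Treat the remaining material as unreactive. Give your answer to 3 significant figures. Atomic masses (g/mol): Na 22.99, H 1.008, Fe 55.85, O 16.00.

Mass of pure NaOH = 349 g × 0.910 = 317.6 g.
M(NaOH) = 22.99 + 16.00 + 1.008 = 39.998 g/mol.
M(Fe(OH)3) = 55.85 + 3(16.00) + 3(1.008) = 106.874 g/mol.
n(NaOH) = 317.6 g / 39.998 g/mol = 7.940 mol.
From the equation the NaOH:Fe(OH)3 mole ratio is 3:1, so n(Fe(OH)3) = 7.940 × 1/3 = 2.647 mol.
Mass of Fe(OH)3 = 2.647 mol × 106.874 g/mol = 282.9 g.

283 g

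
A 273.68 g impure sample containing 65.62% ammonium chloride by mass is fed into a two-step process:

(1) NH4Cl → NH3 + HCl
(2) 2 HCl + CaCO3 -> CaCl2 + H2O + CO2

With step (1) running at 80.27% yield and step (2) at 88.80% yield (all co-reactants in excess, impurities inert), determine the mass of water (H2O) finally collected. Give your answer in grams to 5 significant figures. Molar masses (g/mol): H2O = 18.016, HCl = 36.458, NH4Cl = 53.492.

Pure NH4Cl = 273.68 × 0.6562 = 179.589 g.
n(NH4Cl) = 179.589 / 53.492 = 3.35730 mol.
Step 1 (NH4Cl:HCl = 1:1): theoretical n(HCl) = 3.35730 mol; at 80.27% yield, n(HCl) = 2.69491 mol.
Step 2 (HCl:H2O = 2:1): theoretical n(H2O) = 1.34745 mol, so theoretical mass = 1.34745 × 18.016 = 24.2757 g.
At 88.80% yield, actual mass of H2O = 24.2757 × 0.8880 = 21.5568 g.

21.557 g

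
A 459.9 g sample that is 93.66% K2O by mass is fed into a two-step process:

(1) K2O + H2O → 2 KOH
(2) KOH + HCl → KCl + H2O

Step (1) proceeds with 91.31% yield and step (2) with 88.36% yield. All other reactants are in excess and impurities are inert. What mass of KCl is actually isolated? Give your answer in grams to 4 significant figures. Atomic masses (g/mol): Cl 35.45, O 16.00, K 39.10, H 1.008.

550.1 g

Pure K2O = 459.9 × 0.9366 = 430.74 g.
M(K2O) = 2(39.10) + 16.00 = 94.20 g/mol.
M(KCl) = 39.10 + 35.45 = 74.55 g/mol.
n(K2O) = 430.74 / 94.20 = 4.5726 mol.
Step 1 (K2O:KOH = 1:2): theoretical n(KOH) = 9.1453 mol; at 91.31% yield, n(KOH) = 8.3505 mol.
Step 2 (KOH:KCl = 1:1): theoretical n(KCl) = 8.3505 mol, so theoretical mass = 8.3505 × 74.55 = 622.53 g.
At 88.36% yield, actual mass of KCl = 622.53 × 0.8836 = 550.07 g.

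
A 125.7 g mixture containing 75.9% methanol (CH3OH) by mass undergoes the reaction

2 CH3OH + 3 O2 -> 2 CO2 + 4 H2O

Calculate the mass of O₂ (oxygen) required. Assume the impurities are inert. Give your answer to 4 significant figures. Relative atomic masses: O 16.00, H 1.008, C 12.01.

142.9 g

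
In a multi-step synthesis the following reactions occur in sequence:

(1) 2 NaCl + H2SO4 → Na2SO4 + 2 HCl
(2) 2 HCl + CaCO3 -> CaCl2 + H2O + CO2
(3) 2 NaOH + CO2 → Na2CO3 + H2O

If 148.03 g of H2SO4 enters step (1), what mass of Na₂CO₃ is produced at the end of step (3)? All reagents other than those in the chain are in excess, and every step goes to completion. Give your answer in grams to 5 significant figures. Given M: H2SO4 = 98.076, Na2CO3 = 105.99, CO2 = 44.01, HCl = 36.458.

159.97 g

n(H2SO4) = 148.03 / 98.076 = 1.50934 mol.
Reaction (1): H2SO4→HCl ratio 1:2 ⇒ n(HCl) = 3.01868 mol.
Reaction (2): HCl→CO2 ratio 2:1 ⇒ n(CO2) = 1.50934 mol.
Reaction (3): CO2→Na2CO3 ratio 1:1 ⇒ n(Na2CO3) = 1.50934 mol.
Mass of Na2CO3 = 1.50934 × 105.99 = 159.975 g.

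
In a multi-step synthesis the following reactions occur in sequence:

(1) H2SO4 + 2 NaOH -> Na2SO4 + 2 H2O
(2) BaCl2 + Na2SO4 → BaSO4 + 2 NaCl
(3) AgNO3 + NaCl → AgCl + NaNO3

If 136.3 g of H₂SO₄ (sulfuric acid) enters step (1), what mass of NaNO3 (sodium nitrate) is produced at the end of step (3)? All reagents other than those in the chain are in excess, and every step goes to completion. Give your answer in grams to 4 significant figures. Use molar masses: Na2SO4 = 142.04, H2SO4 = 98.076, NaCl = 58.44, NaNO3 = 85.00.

n(H2SO4) = 136.3 / 98.076 = 1.3897 mol.
Reaction (1): H2SO4→Na2SO4 ratio 1:1 ⇒ n(Na2SO4) = 1.3897 mol.
Reaction (2): Na2SO4→NaCl ratio 1:2 ⇒ n(NaCl) = 2.7795 mol.
Reaction (3): NaCl→NaNO3 ratio 1:1 ⇒ n(NaNO3) = 2.7795 mol.
Mass of NaNO3 = 2.7795 × 85.00 = 236.26 g.

236.3 g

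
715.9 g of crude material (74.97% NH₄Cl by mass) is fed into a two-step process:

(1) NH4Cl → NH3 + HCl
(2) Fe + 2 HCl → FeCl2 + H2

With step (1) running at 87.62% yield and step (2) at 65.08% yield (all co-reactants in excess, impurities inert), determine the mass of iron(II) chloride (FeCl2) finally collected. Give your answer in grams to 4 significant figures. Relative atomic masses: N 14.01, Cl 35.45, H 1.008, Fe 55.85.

362.6 g

Pure NH4Cl = 715.9 × 0.7497 = 536.71 g.
M(NH4Cl) = 14.01 + 4(1.008) + 35.45 = 53.492 g/mol.
M(FeCl2) = 55.85 + 2(35.45) = 126.75 g/mol.
n(NH4Cl) = 536.71 / 53.492 = 10.033 mol.
Step 1 (NH4Cl:HCl = 1:1): theoretical n(HCl) = 10.033 mol; at 87.62% yield, n(HCl) = 8.7913 mol.
Step 2 (HCl:FeCl2 = 2:1): theoretical n(FeCl2) = 4.3957 mol, so theoretical mass = 4.3957 × 126.75 = 557.15 g.
At 65.08% yield, actual mass of FeCl2 = 557.15 × 0.6508 = 362.59 g.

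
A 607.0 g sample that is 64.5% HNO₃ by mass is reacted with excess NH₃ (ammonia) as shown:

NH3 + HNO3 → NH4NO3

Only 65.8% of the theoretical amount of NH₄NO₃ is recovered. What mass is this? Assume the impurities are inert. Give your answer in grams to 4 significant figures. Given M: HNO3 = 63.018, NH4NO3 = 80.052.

Pure HNO3 available = 607.0 g × 0.645 = 391.51 g.
n(HNO3) = 391.51 g / 63.018 g/mol = 6.2127 mol.
From the equation the HNO3:NH4NO3 mole ratio is 1:1, so n(NH4NO3) = 6.2127 × 1/1 = 6.2127 mol.
Mass of NH4NO3 = 6.2127 mol × 80.052 g/mol = 497.34 g.
Actual mass collected = 497.34 g × 0.658 = 327.25 g.

327.3 g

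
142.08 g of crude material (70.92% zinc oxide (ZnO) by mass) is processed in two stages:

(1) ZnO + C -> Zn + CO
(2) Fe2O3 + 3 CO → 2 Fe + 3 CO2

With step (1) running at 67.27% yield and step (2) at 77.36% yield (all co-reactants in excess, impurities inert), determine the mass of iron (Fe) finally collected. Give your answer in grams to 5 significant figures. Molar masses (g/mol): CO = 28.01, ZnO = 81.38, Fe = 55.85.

Pure ZnO = 142.08 × 0.7092 = 100.763 g.
n(ZnO) = 100.763 / 81.38 = 1.23818 mol.
Step 1 (ZnO:CO = 1:1): theoretical n(CO) = 1.23818 mol; at 67.27% yield, n(CO) = 0.832924 mol.
Step 2 (CO:Fe = 3:2): theoretical n(Fe) = 0.555283 mol, so theoretical mass = 0.555283 × 55.85 = 31.0125 g.
At 77.36% yield, actual mass of Fe = 31.0125 × 0.7736 = 23.9913 g.

23.991 g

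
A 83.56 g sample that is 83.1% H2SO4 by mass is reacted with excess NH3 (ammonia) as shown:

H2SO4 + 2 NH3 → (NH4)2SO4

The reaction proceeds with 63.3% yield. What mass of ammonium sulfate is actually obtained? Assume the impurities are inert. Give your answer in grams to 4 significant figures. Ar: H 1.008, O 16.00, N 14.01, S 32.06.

Pure H2SO4 available = 83.56 g × 0.831 = 69.438 g.
M(H2SO4) = 2(1.008) + 32.06 + 4(16.00) = 98.076 g/mol.
M((NH4)2SO4) = 2(14.01) + 8(1.008) + 32.06 + 4(16.00) = 132.144 g/mol.
n(H2SO4) = 69.438 g / 98.076 g/mol = 0.70801 mol.
From the equation the H2SO4:(NH4)2SO4 mole ratio is 1:1, so n((NH4)2SO4) = 0.70801 × 1/1 = 0.70801 mol.
Mass of (NH4)2SO4 = 0.70801 mol × 132.144 g/mol = 93.559 g.
Actual mass collected = 93.559 g × 0.633 = 59.223 g.

59.22 g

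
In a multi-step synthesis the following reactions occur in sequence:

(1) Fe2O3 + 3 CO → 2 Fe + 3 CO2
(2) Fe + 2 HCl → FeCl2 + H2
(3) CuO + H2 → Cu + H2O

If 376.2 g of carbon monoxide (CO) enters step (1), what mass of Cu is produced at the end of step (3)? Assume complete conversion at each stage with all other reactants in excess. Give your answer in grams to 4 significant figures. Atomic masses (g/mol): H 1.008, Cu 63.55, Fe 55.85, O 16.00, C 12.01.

569.0 g

M(CO) = 12.01 + 16.00 = 28.01 g/mol.
M(Cu) = 63.55 g/mol.
n(CO) = 376.2 / 28.01 = 13.431 mol.
Reaction (1): CO→Fe ratio 3:2 ⇒ n(Fe) = 8.9539 mol.
Reaction (2): Fe→H2 ratio 1:1 ⇒ n(H2) = 8.9539 mol.
Reaction (3): H2→Cu ratio 1:1 ⇒ n(Cu) = 8.9539 mol.
Mass of Cu = 8.9539 × 63.55 = 569.02 g.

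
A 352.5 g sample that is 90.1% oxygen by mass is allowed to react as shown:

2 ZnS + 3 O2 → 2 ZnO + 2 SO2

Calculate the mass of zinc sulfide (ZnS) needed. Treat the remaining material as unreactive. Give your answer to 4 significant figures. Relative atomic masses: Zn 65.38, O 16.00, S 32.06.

644.7 g

Mass of pure O2 = 352.5 g × 0.901 = 317.60 g.
M(O2) = 2(16.00) = 32.00 g/mol.
M(ZnS) = 65.38 + 32.06 = 97.44 g/mol.
n(O2) = 317.60 g / 32.00 g/mol = 9.9251 mol.
From the equation the O2:ZnS mole ratio is 3:2, so n(ZnS) = 9.9251 × 2/3 = 6.6167 mol.
Mass of ZnS = 6.6167 mol × 97.44 g/mol = 644.73 g.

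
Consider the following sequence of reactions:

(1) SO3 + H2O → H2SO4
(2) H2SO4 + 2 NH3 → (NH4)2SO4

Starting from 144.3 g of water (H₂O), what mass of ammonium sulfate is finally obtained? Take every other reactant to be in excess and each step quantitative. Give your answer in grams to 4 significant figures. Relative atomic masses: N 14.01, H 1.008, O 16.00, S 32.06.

1058 g

M(H2O) = 2(1.008) + 16.00 = 18.016 g/mol.
M((NH4)2SO4) = 2(14.01) + 8(1.008) + 32.06 + 4(16.00) = 132.144 g/mol.
n(H2O) = 144.30 / 18.016 = 8.0095 mol.
Step 1 gives a 1:1 ratio of H2O to H2SO4, so n(H2SO4) = 8.0095 mol.
In step 2 the H2SO4:(NH4)2SO4 ratio is 1:1, so n((NH4)2SO4) = 8.0095 mol.
Mass of (NH4)2SO4 = 8.0095 × 132.144 = 1058.4 g.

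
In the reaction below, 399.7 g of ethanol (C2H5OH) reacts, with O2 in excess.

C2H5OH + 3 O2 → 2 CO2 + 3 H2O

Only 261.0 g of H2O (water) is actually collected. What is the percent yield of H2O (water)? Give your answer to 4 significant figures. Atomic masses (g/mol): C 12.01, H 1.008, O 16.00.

M(C2H5OH) = 2(12.01) + 6(1.008) + 16.00 = 46.068 g/mol.
M(H2O) = 2(1.008) + 16.00 = 18.016 g/mol.
n(C2H5OH) = 399.70 g / 46.068 g/mol = 8.6763 mol.
From the equation the C2H5OH:H2O mole ratio is 1:3, so n(H2O) = 8.6763 × 3/1 = 26.029 mol.
Mass of H2O = 26.029 mol × 18.016 g/mol = 468.94 g.
This is the theoretical yield. Percent yield = 261.0 g / 468.94 g × 100% = 55.658%.

55.66 %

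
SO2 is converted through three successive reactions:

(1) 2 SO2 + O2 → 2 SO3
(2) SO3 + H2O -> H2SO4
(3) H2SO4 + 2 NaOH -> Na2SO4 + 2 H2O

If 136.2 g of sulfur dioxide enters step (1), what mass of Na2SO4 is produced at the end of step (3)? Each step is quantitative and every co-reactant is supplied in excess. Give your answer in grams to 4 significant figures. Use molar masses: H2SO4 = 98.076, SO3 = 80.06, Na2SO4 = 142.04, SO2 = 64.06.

302.0 g

n(SO2) = 136.2 / 64.06 = 2.1261 mol.
Reaction (1): SO2→SO3 ratio 2:2 ⇒ n(SO3) = 2.1261 mol.
Reaction (2): SO3→H2SO4 ratio 1:1 ⇒ n(H2SO4) = 2.1261 mol.
Reaction (3): H2SO4→Na2SO4 ratio 1:1 ⇒ n(Na2SO4) = 2.1261 mol.
Mass of Na2SO4 = 2.1261 × 142.04 = 302.00 g.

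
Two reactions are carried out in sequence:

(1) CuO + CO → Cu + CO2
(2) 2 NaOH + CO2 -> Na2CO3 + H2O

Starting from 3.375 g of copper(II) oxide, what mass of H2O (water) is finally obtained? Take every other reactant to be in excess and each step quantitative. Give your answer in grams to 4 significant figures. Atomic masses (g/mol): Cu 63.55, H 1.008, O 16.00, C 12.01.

M(CuO) = 63.55 + 16.00 = 79.55 g/mol.
M(H2O) = 2(1.008) + 16.00 = 18.016 g/mol.
n(CuO) = 3.3750 / 79.55 = 0.042426 mol.
Step 1 gives a 1:1 ratio of CuO to CO2, so n(CO2) = 0.042426 mol.
In step 2 the CO2:H2O ratio is 1:1, so n(H2O) = 0.042426 mol.
Mass of H2O = 0.042426 × 18.016 = 0.76435 g.

0.7643 g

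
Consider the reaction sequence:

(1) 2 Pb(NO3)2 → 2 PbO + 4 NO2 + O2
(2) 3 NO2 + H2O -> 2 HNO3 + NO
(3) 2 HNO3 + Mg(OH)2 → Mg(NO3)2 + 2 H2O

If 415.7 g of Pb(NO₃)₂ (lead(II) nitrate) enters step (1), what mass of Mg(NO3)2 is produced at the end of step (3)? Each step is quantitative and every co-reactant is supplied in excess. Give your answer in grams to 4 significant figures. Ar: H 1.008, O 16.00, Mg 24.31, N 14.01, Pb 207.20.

124.1 g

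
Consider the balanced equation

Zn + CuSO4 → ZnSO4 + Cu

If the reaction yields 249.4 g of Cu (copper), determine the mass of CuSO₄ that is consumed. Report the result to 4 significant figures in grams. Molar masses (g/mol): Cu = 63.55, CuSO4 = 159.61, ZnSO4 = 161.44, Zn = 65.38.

626.4 g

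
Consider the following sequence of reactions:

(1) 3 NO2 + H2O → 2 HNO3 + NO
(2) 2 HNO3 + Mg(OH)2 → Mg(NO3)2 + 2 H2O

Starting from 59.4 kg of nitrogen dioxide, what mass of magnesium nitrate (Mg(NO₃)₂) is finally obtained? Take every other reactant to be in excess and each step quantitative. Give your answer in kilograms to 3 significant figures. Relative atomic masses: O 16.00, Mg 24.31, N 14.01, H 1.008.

63.8 kg

M(NO2) = 14.01 + 2(16.00) = 46.01 g/mol.
M(Mg(NO3)2) = 24.31 + 2(14.01) + 6(16.00) = 148.33 g/mol.
59.4 kg = 59400 g.
n(NO2) = 59400 / 46.01 = 1291 mol.
Step 1 gives a 3:2 ratio of NO2 to HNO3, so n(HNO3) = 860.7 mol.
In step 2 the HNO3:Mg(NO3)2 ratio is 2:1, so n(Mg(NO3)2) = 430.3 mol.
Mass of Mg(NO3)2 = 430.3 × 148.33 = 63830 g = 63.8 kg.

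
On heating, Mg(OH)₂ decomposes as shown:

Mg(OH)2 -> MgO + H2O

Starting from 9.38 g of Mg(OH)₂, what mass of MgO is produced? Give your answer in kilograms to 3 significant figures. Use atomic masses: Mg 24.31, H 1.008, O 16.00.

0.00648 kg

M(Mg(OH)2) = 24.31 + 2(16.00) + 2(1.008) = 58.326 g/mol.
M(MgO) = 24.31 + 16.00 = 40.31 g/mol.
n(Mg(OH)2) = 9.380 g / 58.326 g/mol = 0.1608 mol.
From the equation the Mg(OH)2:MgO mole ratio is 1:1, so n(MgO) = 0.1608 × 1/1 = 0.1608 mol.
Mass of MgO = 0.1608 mol × 40.31 g/mol = 6.483 g.
Converting to kg: 6.483 g = 0.00648 kg.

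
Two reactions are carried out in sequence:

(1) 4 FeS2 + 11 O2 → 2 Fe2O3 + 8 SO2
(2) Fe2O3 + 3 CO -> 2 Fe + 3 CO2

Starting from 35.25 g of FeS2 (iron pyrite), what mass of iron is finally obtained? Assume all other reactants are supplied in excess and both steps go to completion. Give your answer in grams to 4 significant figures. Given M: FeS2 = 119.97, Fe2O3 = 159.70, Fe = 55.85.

n(FeS2) = 35.250 / 119.97 = 0.29382 mol.
Step 1 gives a 4:2 ratio of FeS2 to Fe2O3, so n(Fe2O3) = 0.14691 mol.
In step 2 the Fe2O3:Fe ratio is 1:2, so n(Fe) = 0.29382 mol.
Mass of Fe = 0.29382 × 55.85 = 16.410 g.

16.41 g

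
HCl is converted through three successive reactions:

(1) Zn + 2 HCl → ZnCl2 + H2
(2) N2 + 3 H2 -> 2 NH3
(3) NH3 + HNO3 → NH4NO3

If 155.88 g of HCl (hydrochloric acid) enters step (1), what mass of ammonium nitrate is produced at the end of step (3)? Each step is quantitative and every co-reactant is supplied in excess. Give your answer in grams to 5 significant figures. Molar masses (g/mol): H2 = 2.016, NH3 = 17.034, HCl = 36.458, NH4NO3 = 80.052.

114.09 g

n(HCl) = 155.88 / 36.458 = 4.27560 mol.
Reaction (1): HCl→H2 ratio 2:1 ⇒ n(H2) = 2.13780 mol.
Reaction (2): H2→NH3 ratio 3:2 ⇒ n(NH3) = 1.42520 mol.
Reaction (3): NH3→NH4NO3 ratio 1:1 ⇒ n(NH4NO3) = 1.42520 mol.
Mass of NH4NO3 = 1.42520 × 80.052 = 114.090 g.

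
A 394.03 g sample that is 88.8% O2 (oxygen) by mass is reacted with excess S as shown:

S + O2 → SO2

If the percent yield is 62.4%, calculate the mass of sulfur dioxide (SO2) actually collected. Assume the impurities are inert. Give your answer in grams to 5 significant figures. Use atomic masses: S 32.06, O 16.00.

437.08 g

Pure O2 available = 394.03 g × 0.888 = 349.899 g.
M(O2) = 2(16.00) = 32.00 g/mol.
M(SO2) = 32.06 + 2(16.00) = 64.06 g/mol.
n(O2) = 349.899 g / 32.00 g/mol = 10.9343 mol.
From the equation the O2:SO2 mole ratio is 1:1, so n(SO2) = 10.9343 × 1/1 = 10.9343 mol.
Mass of SO2 = 10.9343 mol × 64.06 g/mol = 700.453 g.
Actual mass collected = 700.453 g × 0.624 = 437.083 g.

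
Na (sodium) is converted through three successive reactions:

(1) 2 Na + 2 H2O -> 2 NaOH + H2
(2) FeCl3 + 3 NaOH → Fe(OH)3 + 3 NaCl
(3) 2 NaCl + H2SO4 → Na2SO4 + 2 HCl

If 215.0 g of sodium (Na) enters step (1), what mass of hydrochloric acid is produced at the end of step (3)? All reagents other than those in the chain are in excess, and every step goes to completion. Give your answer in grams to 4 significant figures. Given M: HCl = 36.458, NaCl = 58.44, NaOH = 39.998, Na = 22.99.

n(Na) = 215.0 / 22.99 = 9.3519 mol.
Reaction (1): Na→NaOH ratio 2:2 ⇒ n(NaOH) = 9.3519 mol.
Reaction (2): NaOH→NaCl ratio 3:3 ⇒ n(NaCl) = 9.3519 mol.
Reaction (3): NaCl→HCl ratio 2:2 ⇒ n(HCl) = 9.3519 mol.
Mass of HCl = 9.3519 × 36.458 = 340.95 g.

341.0 g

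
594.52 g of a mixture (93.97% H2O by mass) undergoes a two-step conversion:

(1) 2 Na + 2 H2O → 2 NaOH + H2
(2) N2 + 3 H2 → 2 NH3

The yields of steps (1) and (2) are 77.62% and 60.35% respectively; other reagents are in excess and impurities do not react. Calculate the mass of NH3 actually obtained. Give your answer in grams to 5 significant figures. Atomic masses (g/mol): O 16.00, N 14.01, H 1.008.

82.479 g

Pure H2O = 594.52 × 0.9397 = 558.670 g.
M(H2O) = 2(1.008) + 16.00 = 18.016 g/mol.
M(NH3) = 14.01 + 3(1.008) = 17.034 g/mol.
n(H2O) = 558.670 / 18.016 = 31.0097 mol.
Step 1 (H2O:H2 = 2:1): theoretical n(H2) = 15.5048 mol; at 77.62% yield, n(H2) = 12.0349 mol.
Step 2 (H2:NH3 = 3:2): theoretical n(NH3) = 8.02324 mol, so theoretical mass = 8.02324 × 17.034 = 136.668 g.
At 60.35% yield, actual mass of NH3 = 136.668 × 0.6035 = 82.4790 g.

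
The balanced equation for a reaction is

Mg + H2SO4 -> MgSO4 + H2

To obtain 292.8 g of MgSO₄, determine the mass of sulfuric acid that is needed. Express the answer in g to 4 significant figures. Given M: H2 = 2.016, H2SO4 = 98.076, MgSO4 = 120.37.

n(MgSO4) = 292.80 g / 120.37 g/mol = 2.4325 mol.
From the equation the MgSO4:H2SO4 mole ratio is 1:1, so n(H2SO4) = 2.4325 × 1/1 = 2.4325 mol.
Mass of H2SO4 = 2.4325 mol × 98.076 g/mol = 238.57 g.

238.6 g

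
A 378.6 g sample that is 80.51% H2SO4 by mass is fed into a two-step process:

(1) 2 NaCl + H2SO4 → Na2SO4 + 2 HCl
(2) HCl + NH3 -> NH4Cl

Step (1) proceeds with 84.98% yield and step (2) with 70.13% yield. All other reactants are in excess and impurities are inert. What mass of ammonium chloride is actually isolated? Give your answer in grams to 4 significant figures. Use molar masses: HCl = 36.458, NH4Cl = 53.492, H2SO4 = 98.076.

198.2 g

Pure H2SO4 = 378.6 × 0.8051 = 304.81 g.
n(H2SO4) = 304.81 / 98.076 = 3.1079 mol.
Step 1 (H2SO4:HCl = 1:2): theoretical n(HCl) = 6.2158 mol; at 84.98% yield, n(HCl) = 5.2822 mol.
Step 2 (HCl:NH4Cl = 1:1): theoretical n(NH4Cl) = 5.2822 mol, so theoretical mass = 5.2822 × 53.492 = 282.56 g.
At 70.13% yield, actual mass of NH4Cl = 282.56 × 0.7013 = 198.16 g.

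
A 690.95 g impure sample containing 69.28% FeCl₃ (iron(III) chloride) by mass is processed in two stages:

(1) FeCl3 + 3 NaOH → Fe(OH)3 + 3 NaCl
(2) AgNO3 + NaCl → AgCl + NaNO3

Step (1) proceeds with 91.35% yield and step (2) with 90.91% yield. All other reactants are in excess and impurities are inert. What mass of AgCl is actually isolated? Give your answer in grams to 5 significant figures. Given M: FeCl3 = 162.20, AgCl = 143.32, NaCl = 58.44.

Pure FeCl3 = 690.95 × 0.6928 = 478.690 g.
n(FeCl3) = 478.690 / 162.20 = 2.95123 mol.
Step 1 (FeCl3:NaCl = 1:3): theoretical n(NaCl) = 8.85370 mol; at 91.35% yield, n(NaCl) = 8.08786 mol.
Step 2 (NaCl:AgCl = 1:1): theoretical n(AgCl) = 8.08786 mol, so theoretical mass = 8.08786 × 143.32 = 1159.15 g.
At 90.91% yield, actual mass of AgCl = 1159.15 × 0.9091 = 1053.78 g.

1053.8 g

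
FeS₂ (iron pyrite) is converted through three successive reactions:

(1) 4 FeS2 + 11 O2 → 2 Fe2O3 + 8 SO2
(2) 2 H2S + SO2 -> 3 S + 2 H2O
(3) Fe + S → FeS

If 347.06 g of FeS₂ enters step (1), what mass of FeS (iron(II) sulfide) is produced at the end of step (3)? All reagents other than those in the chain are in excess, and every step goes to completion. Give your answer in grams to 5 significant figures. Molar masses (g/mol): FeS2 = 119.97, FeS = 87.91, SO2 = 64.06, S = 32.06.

1525.9 g

n(FeS2) = 347.06 / 119.97 = 2.89289 mol.
Reaction (1): FeS2→SO2 ratio 4:8 ⇒ n(SO2) = 5.78578 mol.
Reaction (2): SO2→S ratio 1:3 ⇒ n(S) = 17.3573 mol.
Reaction (3): S→FeS ratio 1:1 ⇒ n(FeS) = 17.3573 mol.
Mass of FeS = 17.3573 × 87.91 = 1525.88 g.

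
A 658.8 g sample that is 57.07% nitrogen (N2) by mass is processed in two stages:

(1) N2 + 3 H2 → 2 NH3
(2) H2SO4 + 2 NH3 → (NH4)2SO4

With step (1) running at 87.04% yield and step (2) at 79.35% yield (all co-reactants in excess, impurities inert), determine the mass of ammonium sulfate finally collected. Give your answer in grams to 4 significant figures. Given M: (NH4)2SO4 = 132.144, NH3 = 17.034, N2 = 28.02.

1225 g

Pure N2 = 658.8 × 0.5707 = 375.98 g.
n(N2) = 375.98 / 28.02 = 13.418 mol.
Step 1 (N2:NH3 = 1:2): theoretical n(NH3) = 26.836 mol; at 87.04% yield, n(NH3) = 23.358 mol.
Step 2 (NH3:(NH4)2SO4 = 2:1): theoretical n((NH4)2SO4) = 11.679 mol, so theoretical mass = 11.679 × 132.144 = 1543.3 g.
At 79.35% yield, actual mass of (NH4)2SO4 = 1543.3 × 0.7935 = 1224.6 g.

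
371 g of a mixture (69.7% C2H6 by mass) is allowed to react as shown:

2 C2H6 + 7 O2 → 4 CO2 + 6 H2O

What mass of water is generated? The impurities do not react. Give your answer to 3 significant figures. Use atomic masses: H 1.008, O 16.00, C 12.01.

465 g

Mass of pure C2H6 = 371 g × 0.697 = 258.6 g.
M(C2H6) = 2(12.01) + 6(1.008) = 30.068 g/mol.
M(H2O) = 2(1.008) + 16.00 = 18.016 g/mol.
n(C2H6) = 258.6 g / 30.068 g/mol = 8.600 mol.
From the equation the C2H6:H2O mole ratio is 2:6, so n(H2O) = 8.600 × 6/2 = 25.80 mol.
Mass of H2O = 25.80 mol × 18.016 g/mol = 464.8 g.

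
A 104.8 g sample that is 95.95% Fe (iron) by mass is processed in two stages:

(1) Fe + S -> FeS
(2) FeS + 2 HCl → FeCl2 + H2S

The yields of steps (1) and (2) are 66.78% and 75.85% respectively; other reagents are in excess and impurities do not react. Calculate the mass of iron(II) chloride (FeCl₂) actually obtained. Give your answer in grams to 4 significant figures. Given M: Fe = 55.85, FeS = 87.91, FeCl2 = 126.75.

115.6 g

Pure Fe = 104.8 × 0.9595 = 100.56 g.
n(Fe) = 100.56 / 55.85 = 1.8005 mol.
Step 1 (Fe:FeS = 1:1): theoretical n(FeS) = 1.8005 mol; at 66.78% yield, n(FeS) = 1.2023 mol.
Step 2 (FeS:FeCl2 = 1:1): theoretical n(FeCl2) = 1.2023 mol, so theoretical mass = 1.2023 × 126.75 = 152.40 g.
At 75.85% yield, actual mass of FeCl2 = 152.40 × 0.7585 = 115.59 g.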